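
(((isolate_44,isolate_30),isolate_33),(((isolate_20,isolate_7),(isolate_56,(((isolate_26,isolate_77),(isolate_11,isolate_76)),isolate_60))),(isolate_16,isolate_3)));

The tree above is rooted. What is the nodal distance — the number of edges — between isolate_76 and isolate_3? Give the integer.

8

The MRCA of isolate_76 and isolate_3 is the node subtending (((isolate_20,isolate_7),(isolate_56,(((isolate_26,isolate_77),(isolate_11,isolate_76)),isolate_60))),(isolate_16,isolate_3)).
From isolate_76 up to that node: 6 branches. From isolate_3 up to the same node: 2 branches. Total: 6 + 2 = 8.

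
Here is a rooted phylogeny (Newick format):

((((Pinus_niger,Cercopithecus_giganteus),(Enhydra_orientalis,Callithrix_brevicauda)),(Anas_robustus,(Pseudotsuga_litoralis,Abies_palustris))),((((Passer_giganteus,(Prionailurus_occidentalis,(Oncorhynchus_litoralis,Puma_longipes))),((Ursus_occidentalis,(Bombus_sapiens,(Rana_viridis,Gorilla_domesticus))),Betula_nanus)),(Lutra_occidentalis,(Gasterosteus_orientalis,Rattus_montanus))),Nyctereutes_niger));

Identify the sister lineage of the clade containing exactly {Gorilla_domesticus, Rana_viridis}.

The clade containing exactly {Gorilla_domesticus, Rana_viridis} attaches to the tree at the node subtending (Bombus_sapiens,(Rana_viridis,Gorilla_domesticus)).
The other lineage descending from that same node — the sister group — is the single tip Bombus_sapiens.

Bombus_sapiens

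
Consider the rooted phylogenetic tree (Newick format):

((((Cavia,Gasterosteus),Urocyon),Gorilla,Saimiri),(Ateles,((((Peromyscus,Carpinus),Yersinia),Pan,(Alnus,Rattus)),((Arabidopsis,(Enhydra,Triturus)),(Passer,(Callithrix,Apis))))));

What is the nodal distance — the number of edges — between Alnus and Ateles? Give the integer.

5

The MRCA of Alnus and Ateles is the node subtending (Ateles,((((Peromyscus,Carpinus),Yersinia),Pan,(Alnus,Rattus)),((Arabidopsis,(Enhydra,Triturus)),(Passer,(Callithrix,Apis))))).
From Alnus up to that node: 4 branches. From Ateles up to the same node: 1 branch. Total: 4 + 1 = 5.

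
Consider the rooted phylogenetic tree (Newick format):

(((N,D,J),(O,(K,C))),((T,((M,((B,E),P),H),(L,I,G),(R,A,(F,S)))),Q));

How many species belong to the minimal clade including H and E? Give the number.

5

The MRCA of H and E is the node subtending (M,((B,E),P),H).
That clade contains 5 terminal taxa: B, E, H, M, P.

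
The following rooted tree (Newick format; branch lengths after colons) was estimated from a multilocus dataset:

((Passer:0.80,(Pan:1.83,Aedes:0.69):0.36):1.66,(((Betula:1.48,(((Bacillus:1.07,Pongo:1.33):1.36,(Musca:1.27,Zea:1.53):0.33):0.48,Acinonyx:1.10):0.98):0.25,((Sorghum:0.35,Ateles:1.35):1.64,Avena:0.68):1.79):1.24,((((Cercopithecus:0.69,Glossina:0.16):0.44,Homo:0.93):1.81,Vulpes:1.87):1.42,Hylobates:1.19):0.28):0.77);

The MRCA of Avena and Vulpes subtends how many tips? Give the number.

14

The MRCA of Avena and Vulpes is the node subtending (((Betula,(((Bacillus,Pongo),(Musca,Zea)),Acinonyx)),((Sorghum,Ateles),Avena)),((((Cercopithecus,Glossina),Homo),Vulpes),Hylobates)).
That clade contains 14 terminal taxa: Acinonyx, Ateles, Avena, Bacillus, Betula, Cercopithecus, Glossina, Homo, Hylobates, Musca, Pongo, Sorghum, Vulpes, Zea.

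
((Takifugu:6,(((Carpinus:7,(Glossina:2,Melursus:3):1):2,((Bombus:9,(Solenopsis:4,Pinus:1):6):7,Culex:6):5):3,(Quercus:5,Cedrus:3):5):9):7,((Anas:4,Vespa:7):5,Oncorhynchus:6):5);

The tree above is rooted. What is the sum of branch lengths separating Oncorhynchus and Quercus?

The path runs Oncorhynchus → … → MRCA → … → Quercus; the MRCA is the root of the tree.
Branch lengths along that path: 6 + 5 + 7 + 9 + 5 + 5 = 37.

37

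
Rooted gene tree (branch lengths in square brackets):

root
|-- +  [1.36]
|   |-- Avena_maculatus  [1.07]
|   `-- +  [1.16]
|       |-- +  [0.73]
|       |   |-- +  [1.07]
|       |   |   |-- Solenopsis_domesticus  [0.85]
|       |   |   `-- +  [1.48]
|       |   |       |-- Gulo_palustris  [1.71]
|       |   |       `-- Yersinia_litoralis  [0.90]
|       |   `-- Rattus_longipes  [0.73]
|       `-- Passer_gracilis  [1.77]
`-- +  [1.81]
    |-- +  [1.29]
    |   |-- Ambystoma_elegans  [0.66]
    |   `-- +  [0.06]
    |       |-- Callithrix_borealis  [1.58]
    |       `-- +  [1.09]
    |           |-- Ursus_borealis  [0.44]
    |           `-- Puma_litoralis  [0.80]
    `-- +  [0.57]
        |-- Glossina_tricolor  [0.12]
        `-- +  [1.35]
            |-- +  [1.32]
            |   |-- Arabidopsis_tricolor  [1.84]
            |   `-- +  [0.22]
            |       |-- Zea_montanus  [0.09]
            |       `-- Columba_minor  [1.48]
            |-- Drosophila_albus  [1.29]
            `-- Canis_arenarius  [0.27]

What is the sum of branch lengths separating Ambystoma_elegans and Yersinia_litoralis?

10.46

The path runs Ambystoma_elegans → … → MRCA → … → Yersinia_litoralis; the MRCA is the root of the tree.
Branch lengths along that path: 0.66 + 1.29 + 1.81 + 1.36 + 1.16 + 0.73 + 1.07 + 1.48 + 0.90 = 10.46.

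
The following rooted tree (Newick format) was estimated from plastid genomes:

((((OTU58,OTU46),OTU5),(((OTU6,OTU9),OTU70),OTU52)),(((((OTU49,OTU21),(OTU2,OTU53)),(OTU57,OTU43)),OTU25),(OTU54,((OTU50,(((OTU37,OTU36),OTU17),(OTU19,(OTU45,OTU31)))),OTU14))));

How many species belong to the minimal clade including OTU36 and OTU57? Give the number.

The MRCA of OTU36 and OTU57 is the node subtending (((((OTU49,OTU21),(OTU2,OTU53)),(OTU57,OTU43)),OTU25),(OTU54,((OTU50,(((OTU37,OTU36),OTU17),(OTU19,(OTU45,OTU31)))),OTU14))).
That clade contains 16 terminal taxa: OTU14, OTU17, OTU19, OTU2, OTU21, OTU25, OTU31, OTU36, OTU37, OTU43, OTU45, OTU49, OTU50, OTU53, OTU54, OTU57.

16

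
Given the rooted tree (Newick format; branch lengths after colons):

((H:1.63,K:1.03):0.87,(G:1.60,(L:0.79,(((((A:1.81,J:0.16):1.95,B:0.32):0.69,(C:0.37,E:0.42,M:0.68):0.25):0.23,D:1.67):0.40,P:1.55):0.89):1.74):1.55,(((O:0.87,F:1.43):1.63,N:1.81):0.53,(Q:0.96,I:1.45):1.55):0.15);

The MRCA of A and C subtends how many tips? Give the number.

The MRCA of A and C is the node subtending (((A,J),B),(C,E,M)).
That clade contains 6 terminal taxa: A, B, C, E, J, M.

6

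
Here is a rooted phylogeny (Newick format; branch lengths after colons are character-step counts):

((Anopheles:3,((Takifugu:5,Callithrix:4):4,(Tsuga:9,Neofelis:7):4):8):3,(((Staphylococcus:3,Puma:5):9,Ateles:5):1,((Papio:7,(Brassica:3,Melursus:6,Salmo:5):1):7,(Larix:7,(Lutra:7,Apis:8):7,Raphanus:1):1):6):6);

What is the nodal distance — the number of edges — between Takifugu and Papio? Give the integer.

8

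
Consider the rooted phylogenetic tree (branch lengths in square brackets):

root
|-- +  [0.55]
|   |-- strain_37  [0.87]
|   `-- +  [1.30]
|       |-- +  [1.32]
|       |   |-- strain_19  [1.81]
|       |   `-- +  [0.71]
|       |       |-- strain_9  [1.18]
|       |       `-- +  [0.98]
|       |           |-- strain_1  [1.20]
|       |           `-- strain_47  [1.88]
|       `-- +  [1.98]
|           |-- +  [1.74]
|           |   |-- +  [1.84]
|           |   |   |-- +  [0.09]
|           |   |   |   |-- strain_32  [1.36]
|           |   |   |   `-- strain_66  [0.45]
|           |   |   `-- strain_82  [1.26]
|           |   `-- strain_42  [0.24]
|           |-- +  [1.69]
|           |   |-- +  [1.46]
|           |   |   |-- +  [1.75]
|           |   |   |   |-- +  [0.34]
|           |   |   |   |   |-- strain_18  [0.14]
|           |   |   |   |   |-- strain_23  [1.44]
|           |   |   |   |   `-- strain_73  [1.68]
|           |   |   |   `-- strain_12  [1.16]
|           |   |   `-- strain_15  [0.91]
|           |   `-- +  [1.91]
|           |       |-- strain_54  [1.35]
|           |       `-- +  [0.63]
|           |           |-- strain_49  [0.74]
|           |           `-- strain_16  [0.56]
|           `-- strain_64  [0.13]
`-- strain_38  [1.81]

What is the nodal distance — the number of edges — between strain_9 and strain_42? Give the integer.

6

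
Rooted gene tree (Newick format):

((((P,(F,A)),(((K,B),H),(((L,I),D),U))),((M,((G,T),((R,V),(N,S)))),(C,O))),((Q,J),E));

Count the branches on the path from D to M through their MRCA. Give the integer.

8

The MRCA of D and M is the node subtending (((P,(F,A)),(((K,B),H),(((L,I),D),U))),((M,((G,T),((R,V),(N,S)))),(C,O))).
From D up to that node: 5 branches. From M up to the same node: 3 branches. Total: 5 + 3 = 8.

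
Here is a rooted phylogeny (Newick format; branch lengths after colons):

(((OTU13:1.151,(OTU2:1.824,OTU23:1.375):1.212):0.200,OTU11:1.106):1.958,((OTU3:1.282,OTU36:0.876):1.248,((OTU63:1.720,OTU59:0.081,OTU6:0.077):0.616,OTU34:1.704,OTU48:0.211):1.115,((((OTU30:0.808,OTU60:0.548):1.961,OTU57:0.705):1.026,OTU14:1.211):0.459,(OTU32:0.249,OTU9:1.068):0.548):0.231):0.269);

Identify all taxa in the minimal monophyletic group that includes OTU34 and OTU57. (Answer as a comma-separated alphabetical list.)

Tracing OTU34: it sits inside ((OTU63,OTU59,OTU6),OTU34,OTU48).
Tracing OTU57: it sits inside ((OTU30,OTU60),OTU57).
The smallest clade enclosing both is ((OTU3,OTU36),((OTU63,OTU59,OTU6),OTU34,OTU48),((((OTU30,OTU60),OTU57),OTU14),(OTU32,OTU9))); the answer is its 13 terminal taxa in alphabetical order.

OTU14, OTU3, OTU30, OTU32, OTU34, OTU36, OTU48, OTU57, OTU59, OTU6, OTU60, OTU63, OTU9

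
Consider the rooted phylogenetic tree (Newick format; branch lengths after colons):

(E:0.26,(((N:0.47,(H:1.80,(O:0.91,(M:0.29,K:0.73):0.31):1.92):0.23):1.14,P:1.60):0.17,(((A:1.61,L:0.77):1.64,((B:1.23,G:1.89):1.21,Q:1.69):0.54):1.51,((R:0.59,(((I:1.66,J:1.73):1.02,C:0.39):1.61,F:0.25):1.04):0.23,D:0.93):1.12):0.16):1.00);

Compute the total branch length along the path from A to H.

8.26

The path runs A → … → MRCA → … → H; the MRCA is the node subtending (((N,(H,(O,(M,K)))),P),(((A,L),((B,G),Q)),((R,(((I,J),C),F)),D))).
Branch lengths along that path: 1.61 + 1.64 + 1.51 + 0.16 + 0.17 + 1.14 + 0.23 + 1.80 = 8.26.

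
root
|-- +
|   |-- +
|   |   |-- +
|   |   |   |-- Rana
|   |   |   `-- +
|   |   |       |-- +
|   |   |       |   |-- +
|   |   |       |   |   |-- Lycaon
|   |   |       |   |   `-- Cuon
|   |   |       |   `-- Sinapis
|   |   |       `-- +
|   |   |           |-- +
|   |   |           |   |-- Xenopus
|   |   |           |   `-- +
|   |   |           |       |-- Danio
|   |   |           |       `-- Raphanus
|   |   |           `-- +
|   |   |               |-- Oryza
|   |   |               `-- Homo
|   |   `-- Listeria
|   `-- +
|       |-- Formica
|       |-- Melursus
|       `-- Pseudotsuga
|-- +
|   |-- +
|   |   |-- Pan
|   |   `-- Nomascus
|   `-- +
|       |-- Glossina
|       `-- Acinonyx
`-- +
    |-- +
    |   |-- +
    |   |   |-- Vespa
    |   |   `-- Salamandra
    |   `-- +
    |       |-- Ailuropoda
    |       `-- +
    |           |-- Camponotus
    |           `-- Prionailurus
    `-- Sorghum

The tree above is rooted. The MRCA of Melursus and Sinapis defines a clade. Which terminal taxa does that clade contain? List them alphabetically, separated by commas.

Cuon, Danio, Formica, Homo, Listeria, Lycaon, Melursus, Oryza, Pseudotsuga, Rana, Raphanus, Sinapis, Xenopus

Tracing Melursus: it sits inside (Formica,Melursus,Pseudotsuga).
Tracing Sinapis: it sits inside ((Lycaon,Cuon),Sinapis).
The smallest clade enclosing both is (((Rana,(((Lycaon,Cuon),Sinapis),((Xenopus,(Danio,Raphanus)),(Oryza,Homo)))),Listeria),(Formica,Melursus,Pseudotsuga)); the answer is its 13 terminal taxa in alphabetical order.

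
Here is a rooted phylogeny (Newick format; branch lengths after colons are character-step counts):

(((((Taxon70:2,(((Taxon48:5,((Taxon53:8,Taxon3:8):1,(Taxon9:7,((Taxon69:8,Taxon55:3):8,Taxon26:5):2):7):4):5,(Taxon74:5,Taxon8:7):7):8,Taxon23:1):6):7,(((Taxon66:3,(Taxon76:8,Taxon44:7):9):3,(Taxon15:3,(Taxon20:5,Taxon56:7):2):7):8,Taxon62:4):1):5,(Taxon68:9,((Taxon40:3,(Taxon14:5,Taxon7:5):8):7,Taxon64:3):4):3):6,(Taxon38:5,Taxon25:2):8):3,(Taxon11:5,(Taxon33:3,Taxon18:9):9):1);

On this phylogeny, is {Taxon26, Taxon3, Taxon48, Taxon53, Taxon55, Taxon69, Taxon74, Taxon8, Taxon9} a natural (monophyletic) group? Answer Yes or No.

Yes

The most recent common ancestor of these taxa subtends ((Taxon48,((Taxon53,Taxon3),(Taxon9,((Taxon69,Taxon55),Taxon26)))),(Taxon74,Taxon8)).
That clade has exactly 9 tips — every listed taxon and nothing else — so the group is monophyletic.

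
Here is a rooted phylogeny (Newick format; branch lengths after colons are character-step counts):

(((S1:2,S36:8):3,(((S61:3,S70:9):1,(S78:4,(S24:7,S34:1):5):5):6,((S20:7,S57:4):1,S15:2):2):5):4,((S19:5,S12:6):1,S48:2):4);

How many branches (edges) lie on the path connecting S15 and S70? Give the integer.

5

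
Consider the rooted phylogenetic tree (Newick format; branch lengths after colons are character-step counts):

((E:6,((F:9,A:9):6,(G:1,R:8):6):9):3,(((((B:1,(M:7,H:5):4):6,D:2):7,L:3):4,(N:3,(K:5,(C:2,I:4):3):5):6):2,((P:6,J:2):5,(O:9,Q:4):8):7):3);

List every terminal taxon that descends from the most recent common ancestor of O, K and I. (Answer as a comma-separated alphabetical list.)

B, C, D, H, I, J, K, L, M, N, O, P, Q

Tracing O: it sits inside (O,Q).
Tracing K: it sits inside (K,(C,I)).
Tracing I: it sits inside (C,I).
The smallest clade enclosing all 3 is (((((B,(M,H)),D),L),(N,(K,(C,I)))),((P,J),(O,Q))); the answer is its 13 terminal taxa in alphabetical order.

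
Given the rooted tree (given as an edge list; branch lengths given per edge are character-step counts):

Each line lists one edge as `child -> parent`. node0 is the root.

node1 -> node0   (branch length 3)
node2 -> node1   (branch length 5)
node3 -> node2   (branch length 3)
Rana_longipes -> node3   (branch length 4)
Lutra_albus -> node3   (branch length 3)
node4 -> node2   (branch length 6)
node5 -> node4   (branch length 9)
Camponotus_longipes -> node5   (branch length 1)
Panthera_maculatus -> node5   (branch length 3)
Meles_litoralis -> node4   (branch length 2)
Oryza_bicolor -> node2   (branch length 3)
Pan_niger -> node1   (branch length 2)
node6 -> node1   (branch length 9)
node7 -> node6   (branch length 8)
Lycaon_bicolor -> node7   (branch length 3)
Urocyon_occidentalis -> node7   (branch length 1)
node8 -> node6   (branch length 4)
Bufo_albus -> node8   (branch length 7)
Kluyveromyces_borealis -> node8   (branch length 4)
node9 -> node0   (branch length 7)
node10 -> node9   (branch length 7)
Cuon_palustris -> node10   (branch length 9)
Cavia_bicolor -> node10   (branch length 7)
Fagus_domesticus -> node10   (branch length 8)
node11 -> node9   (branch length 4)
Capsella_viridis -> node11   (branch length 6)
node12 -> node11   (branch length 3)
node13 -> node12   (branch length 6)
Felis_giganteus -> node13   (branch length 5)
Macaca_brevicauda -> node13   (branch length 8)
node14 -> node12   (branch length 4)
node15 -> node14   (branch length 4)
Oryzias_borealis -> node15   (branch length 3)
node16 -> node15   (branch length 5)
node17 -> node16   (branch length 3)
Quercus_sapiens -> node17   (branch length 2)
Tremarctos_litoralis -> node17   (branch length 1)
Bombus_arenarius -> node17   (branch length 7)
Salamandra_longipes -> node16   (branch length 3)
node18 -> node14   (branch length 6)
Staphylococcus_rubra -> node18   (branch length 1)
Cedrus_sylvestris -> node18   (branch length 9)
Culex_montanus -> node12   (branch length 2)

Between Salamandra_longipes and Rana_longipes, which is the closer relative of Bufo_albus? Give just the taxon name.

The MRCA of Bufo_albus and Rana_longipes subtends (((Rana_longipes,Lutra_albus),((Camponotus_longipes,Panthera_maculatus),Meles_litoralis),Oryza_bicolor),Pan_niger,((Lycaon_bicolor,Urocyon_occidentalis),(Bufo_albus,Kluyveromyces_borealis))) (11 taxa).
The MRCA of Bufo_albus and Salamandra_longipes is the root, subtending the entire tree (25 taxa).
The first is nested inside the second, so Bufo_albus shares a more recent common ancestor with Rana_longipes.

Rana_longipes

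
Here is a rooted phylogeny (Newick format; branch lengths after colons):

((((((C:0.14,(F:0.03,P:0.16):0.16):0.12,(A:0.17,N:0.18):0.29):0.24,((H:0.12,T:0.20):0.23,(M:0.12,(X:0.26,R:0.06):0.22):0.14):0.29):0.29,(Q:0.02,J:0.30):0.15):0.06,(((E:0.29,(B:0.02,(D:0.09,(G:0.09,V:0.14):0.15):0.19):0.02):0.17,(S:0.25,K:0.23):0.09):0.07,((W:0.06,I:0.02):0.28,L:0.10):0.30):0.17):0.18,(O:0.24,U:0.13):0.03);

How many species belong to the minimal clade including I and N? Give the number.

The MRCA of I and N is the node subtending (((((C,(F,P)),(A,N)),((H,T),(M,(X,R)))),(Q,J)),(((E,(B,(D,(G,V)))),(S,K)),((W,I),L))).
That clade contains 22 terminal taxa: A, B, C, D, E, F, G, H, I, J, K, L, M, N, P, Q, R, S, T, V, W, X.

22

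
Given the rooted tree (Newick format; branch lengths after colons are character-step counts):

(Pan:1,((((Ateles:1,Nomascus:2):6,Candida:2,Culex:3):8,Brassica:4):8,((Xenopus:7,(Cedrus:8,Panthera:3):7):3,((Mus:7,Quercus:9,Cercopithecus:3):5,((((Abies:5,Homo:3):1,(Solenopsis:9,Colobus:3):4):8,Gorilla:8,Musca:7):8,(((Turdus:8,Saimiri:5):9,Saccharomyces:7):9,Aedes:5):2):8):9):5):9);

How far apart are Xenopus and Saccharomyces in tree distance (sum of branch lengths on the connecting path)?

45

The path runs Xenopus → … → MRCA → … → Saccharomyces; the MRCA is the node subtending ((Xenopus,(Cedrus,Panthera)),((Mus,Quercus,Cercopithecus),((((Abies,Homo),(Solenopsis,Colobus)),Gorilla,Musca),(((Turdus,Saimiri),Saccharomyces),Aedes)))).
Branch lengths along that path: 7 + 3 + 9 + 8 + 2 + 9 + 7 = 45.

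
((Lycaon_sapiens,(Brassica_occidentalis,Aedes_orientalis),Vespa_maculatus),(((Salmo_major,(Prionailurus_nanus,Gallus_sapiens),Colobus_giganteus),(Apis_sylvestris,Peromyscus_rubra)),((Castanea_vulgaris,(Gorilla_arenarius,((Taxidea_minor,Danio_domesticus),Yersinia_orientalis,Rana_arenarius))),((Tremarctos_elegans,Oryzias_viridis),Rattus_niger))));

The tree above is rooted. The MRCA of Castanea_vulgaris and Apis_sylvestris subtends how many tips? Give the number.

The MRCA of Castanea_vulgaris and Apis_sylvestris is the node subtending (((Salmo_major,(Prionailurus_nanus,Gallus_sapiens),Colobus_giganteus),(Apis_sylvestris,Peromyscus_rubra)),((Castanea_vulgaris,(Gorilla_arenarius,((Taxidea_minor,Danio_domesticus),Yersinia_orientalis,Rana_arenarius))),((Tremarctos_elegans,Oryzias_viridis),Rattus_niger))).
That clade contains 15 terminal taxa: Apis_sylvestris, Castanea_vulgaris, Colobus_giganteus, Danio_domesticus, Gallus_sapiens, Gorilla_arenarius, Oryzias_viridis, Peromyscus_rubra, Prionailurus_nanus, Rana_arenarius, Rattus_niger, Salmo_major, Taxidea_minor, Tremarctos_elegans, Yersinia_orientalis.

15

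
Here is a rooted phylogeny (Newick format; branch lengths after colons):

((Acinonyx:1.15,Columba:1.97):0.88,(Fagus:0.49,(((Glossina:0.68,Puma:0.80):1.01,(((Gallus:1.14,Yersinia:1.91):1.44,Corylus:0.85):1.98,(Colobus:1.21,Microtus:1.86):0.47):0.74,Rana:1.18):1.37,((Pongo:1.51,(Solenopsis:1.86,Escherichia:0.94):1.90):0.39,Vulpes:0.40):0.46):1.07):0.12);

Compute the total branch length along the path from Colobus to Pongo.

The path runs Colobus → … → MRCA → … → Pongo; the MRCA is the node subtending (((Glossina,Puma),(((Gallus,Yersinia),Corylus),(Colobus,Microtus)),Rana),((Pongo,(Solenopsis,Escherichia)),Vulpes)).
Branch lengths along that path: 1.21 + 0.47 + 0.74 + 1.37 + 0.46 + 0.39 + 1.51 = 6.15.

6.15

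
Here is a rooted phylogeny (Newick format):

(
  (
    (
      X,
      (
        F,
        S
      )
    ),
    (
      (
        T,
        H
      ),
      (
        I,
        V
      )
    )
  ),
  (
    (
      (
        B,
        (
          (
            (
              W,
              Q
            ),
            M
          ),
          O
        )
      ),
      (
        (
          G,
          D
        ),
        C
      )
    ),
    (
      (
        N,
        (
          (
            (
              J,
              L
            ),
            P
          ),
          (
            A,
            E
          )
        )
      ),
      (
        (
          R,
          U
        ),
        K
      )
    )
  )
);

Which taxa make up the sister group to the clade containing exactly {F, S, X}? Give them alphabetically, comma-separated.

H, I, T, V

The clade containing exactly {F, S, X} attaches to the tree at the node subtending ((X,(F,S)),((T,H),(I,V))).
The other lineage descending from that same node — the sister group — is ((T,H),(I,V)); its 4 tips in alphabetical order are the answer.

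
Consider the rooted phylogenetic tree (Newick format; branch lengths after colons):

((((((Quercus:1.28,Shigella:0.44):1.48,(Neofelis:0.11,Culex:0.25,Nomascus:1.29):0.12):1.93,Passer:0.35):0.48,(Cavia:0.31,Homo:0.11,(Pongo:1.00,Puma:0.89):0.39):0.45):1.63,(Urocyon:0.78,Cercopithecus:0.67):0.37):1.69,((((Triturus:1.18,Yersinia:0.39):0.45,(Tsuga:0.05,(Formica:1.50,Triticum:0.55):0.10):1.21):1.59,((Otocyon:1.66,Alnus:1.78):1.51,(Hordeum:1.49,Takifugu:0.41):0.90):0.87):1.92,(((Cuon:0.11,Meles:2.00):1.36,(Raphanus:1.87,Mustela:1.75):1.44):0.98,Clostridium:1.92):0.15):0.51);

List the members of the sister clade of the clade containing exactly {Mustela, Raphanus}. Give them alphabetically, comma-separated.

Cuon, Meles

The clade containing exactly {Mustela, Raphanus} attaches to the tree at the node subtending ((Cuon,Meles),(Raphanus,Mustela)).
The other lineage descending from that same node — the sister group — is (Cuon,Meles); its 2 tips in alphabetical order are the answer.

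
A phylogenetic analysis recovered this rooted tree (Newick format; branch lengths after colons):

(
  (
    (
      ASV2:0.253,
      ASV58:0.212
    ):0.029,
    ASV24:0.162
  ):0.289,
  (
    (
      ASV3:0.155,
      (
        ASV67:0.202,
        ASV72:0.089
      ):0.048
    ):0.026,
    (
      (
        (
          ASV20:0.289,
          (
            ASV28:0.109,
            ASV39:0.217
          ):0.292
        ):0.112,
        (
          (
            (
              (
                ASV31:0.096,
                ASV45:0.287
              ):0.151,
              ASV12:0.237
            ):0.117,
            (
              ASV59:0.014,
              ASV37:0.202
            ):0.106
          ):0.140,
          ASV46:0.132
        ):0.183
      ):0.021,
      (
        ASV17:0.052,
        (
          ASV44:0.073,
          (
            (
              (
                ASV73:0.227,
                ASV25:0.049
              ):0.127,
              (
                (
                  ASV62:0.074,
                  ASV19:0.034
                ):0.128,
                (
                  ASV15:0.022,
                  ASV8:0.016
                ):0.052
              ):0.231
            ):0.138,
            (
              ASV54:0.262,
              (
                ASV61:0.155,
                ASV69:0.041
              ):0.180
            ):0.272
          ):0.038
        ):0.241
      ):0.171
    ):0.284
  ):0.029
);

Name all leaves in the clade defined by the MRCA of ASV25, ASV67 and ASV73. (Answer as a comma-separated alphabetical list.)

Tracing ASV25: it sits inside (ASV73,ASV25).
Tracing ASV67: it sits inside (ASV67,ASV72).
Tracing ASV73: it sits inside (ASV73,ASV25).
The smallest clade enclosing all 3 is ((ASV3,(ASV67,ASV72)),(((ASV20,(ASV28,ASV39)),((((ASV31,ASV45),ASV12),(ASV59,ASV37)),ASV46)),(ASV17,(ASV44,(((ASV73,ASV25),((ASV62,ASV19),(ASV15,ASV8))),(ASV54,(ASV61,ASV69))))))); the answer is its 23 terminal taxa in alphabetical order.

ASV12, ASV15, ASV17, ASV19, ASV20, ASV25, ASV28, ASV3, ASV31, ASV37, ASV39, ASV44, ASV45, ASV46, ASV54, ASV59, ASV61, ASV62, ASV67, ASV69, ASV72, ASV73, ASV8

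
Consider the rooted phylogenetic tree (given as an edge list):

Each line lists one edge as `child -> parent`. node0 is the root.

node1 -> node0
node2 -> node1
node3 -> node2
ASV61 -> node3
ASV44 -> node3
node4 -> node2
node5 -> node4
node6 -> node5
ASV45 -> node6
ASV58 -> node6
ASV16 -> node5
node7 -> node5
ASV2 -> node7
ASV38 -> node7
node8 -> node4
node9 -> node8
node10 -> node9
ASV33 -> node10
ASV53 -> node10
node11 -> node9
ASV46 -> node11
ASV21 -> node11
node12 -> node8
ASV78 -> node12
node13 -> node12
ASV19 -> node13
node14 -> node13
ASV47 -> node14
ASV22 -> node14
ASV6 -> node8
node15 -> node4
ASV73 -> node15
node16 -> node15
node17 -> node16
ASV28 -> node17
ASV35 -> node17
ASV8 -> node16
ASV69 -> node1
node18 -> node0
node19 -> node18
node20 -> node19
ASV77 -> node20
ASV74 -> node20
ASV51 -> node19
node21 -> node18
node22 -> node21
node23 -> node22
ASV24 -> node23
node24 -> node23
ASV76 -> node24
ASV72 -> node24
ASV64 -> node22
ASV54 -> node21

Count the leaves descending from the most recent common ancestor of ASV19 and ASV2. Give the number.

18

The MRCA of ASV19 and ASV2 is the node subtending (((ASV45,ASV58),ASV16,(ASV2,ASV38)),(((ASV33,ASV53),(ASV46,ASV21)),(ASV78,(ASV19,(ASV47,ASV22))),ASV6),(ASV73,((ASV28,ASV35),ASV8))).
That clade contains 18 terminal taxa: ASV16, ASV19, ASV2, ASV21, ASV22, ASV28, ASV33, ASV35, ASV38, ASV45, ASV46, ASV47, ASV53, ASV58, ASV6, ASV73, ASV78, ASV8.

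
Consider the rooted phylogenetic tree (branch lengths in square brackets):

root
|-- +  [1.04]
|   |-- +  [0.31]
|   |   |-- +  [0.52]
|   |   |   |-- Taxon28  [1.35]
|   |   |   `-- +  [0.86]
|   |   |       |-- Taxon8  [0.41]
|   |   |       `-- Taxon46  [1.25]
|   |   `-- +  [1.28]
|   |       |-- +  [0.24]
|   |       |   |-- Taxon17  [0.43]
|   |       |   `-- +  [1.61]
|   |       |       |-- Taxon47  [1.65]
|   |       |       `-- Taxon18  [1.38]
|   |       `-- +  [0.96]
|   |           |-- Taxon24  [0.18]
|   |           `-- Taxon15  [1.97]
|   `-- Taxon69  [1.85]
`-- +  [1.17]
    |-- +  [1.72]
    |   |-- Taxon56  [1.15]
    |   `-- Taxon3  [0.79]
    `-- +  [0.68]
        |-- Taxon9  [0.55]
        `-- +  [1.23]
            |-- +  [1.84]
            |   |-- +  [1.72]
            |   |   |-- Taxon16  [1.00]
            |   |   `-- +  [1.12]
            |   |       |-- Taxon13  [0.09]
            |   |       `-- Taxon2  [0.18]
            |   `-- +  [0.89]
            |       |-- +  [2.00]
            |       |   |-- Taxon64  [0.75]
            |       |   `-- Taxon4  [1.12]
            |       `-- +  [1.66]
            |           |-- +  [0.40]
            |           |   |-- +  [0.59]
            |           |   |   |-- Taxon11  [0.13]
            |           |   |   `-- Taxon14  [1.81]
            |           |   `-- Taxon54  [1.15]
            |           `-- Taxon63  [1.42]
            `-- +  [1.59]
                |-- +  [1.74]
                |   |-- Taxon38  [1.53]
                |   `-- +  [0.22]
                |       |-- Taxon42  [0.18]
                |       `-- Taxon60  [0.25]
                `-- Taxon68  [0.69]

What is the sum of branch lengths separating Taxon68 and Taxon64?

The path runs Taxon68 → … → MRCA → … → Taxon64; the MRCA is the node subtending (((Taxon16,(Taxon13,Taxon2)),((Taxon64,Taxon4),(((Taxon11,Taxon14),Taxon54),Taxon63))),((Taxon38,(Taxon42,Taxon60)),Taxon68)).
Branch lengths along that path: 0.69 + 1.59 + 1.84 + 0.89 + 2.00 + 0.75 = 7.76.

7.76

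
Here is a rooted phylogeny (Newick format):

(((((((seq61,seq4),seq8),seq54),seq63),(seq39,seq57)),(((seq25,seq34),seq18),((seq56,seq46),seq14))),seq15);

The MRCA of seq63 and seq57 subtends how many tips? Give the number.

The MRCA of seq63 and seq57 is the node subtending (((((seq61,seq4),seq8),seq54),seq63),(seq39,seq57)).
That clade contains 7 terminal taxa: seq39, seq4, seq54, seq57, seq61, seq63, seq8.

7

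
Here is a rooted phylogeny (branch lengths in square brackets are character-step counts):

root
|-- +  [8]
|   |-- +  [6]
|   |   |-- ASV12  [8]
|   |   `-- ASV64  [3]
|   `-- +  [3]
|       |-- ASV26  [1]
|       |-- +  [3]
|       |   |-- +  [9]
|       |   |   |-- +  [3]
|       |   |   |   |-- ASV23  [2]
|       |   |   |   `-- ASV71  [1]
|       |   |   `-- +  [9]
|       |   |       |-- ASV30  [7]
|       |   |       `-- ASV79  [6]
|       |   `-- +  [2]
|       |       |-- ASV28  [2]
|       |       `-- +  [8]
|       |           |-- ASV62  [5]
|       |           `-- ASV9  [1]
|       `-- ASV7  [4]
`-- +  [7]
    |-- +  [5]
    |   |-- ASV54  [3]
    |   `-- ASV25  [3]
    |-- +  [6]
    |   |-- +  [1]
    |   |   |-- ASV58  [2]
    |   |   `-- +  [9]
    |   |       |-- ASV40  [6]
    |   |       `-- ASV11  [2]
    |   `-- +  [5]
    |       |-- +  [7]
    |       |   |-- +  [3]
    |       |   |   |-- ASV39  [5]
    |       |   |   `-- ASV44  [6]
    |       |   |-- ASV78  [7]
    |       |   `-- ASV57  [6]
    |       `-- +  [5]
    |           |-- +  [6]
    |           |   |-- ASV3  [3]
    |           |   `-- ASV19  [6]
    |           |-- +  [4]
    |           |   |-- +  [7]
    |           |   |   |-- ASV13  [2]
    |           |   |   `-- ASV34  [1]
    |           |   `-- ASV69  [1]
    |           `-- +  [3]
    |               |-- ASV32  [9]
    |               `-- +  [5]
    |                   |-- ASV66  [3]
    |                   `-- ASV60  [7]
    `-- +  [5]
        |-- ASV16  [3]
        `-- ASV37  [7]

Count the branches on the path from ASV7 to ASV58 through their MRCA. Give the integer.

7

The MRCA of ASV7 and ASV58 is the root of the tree.
From ASV7 up to that node: 3 branches. From ASV58 up to the same node: 4 branches. Total: 3 + 4 = 7.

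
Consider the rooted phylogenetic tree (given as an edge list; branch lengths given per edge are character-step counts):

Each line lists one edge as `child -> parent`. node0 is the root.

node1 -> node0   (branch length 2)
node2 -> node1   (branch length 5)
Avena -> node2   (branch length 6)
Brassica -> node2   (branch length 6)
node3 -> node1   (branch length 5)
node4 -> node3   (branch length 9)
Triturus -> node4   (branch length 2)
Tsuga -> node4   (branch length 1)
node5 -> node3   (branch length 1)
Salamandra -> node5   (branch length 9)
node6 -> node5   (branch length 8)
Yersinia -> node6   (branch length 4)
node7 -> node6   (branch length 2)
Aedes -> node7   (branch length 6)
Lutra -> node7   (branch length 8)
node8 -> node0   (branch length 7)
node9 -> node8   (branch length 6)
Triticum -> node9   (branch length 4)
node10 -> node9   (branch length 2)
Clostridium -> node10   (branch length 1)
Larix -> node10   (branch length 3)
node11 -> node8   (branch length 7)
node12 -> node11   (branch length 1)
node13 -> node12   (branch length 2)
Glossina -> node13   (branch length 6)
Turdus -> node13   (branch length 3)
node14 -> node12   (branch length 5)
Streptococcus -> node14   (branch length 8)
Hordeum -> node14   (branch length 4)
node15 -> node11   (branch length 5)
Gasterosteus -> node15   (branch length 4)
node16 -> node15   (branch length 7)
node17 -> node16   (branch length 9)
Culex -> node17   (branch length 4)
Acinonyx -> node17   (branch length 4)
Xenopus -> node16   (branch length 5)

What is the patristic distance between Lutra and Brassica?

35

The path runs Lutra → … → MRCA → … → Brassica; the MRCA is the node subtending ((Avena,Brassica),((Triturus,Tsuga),(Salamandra,(Yersinia,(Aedes,Lutra))))).
Branch lengths along that path: 8 + 2 + 8 + 1 + 5 + 5 + 6 = 35.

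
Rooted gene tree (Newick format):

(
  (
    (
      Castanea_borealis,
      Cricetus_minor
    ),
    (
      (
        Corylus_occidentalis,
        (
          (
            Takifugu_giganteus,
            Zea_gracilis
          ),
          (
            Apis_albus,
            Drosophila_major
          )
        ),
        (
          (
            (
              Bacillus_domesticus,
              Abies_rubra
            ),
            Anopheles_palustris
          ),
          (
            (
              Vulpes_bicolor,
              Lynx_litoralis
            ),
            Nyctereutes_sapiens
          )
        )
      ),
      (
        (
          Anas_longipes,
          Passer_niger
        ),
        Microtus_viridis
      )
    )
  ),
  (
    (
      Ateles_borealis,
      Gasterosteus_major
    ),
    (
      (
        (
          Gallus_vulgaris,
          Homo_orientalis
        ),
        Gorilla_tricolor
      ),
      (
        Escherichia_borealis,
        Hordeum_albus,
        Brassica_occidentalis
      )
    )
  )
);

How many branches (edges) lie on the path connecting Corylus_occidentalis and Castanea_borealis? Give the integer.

5

The MRCA of Corylus_occidentalis and Castanea_borealis is the node subtending ((Castanea_borealis,Cricetus_minor),((Corylus_occidentalis,((Takifugu_giganteus,Zea_gracilis),(Apis_albus,Drosophila_major)),(((Bacillus_domesticus,Abies_rubra),Anopheles_palustris),((Vulpes_bicolor,Lynx_litoralis),Nyctereutes_sapiens))),((Anas_longipes,Passer_niger),Microtus_viridis))).
From Corylus_occidentalis up to that node: 3 branches. From Castanea_borealis up to the same node: 2 branches. Total: 3 + 2 = 5.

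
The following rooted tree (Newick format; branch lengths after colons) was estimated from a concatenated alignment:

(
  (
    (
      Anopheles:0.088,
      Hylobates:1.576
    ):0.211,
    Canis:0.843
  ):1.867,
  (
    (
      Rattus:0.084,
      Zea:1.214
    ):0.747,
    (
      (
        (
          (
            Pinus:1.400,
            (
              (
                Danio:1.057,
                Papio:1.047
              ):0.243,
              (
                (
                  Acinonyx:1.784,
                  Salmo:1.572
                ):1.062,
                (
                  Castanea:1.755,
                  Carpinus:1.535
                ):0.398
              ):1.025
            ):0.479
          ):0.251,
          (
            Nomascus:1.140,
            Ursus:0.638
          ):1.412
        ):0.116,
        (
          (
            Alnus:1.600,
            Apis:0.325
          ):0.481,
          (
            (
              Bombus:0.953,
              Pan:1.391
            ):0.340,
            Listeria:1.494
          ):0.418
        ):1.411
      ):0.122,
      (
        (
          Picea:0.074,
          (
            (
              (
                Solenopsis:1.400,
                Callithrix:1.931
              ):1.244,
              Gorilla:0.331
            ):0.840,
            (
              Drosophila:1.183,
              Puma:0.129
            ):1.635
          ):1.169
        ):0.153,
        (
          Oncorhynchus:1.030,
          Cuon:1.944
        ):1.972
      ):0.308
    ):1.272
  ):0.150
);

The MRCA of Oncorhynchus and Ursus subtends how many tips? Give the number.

The MRCA of Oncorhynchus and Ursus is the node subtending ((((Pinus,((Danio,Papio),((Acinonyx,Salmo),(Castanea,Carpinus)))),(Nomascus,Ursus)),((Alnus,Apis),((Bombus,Pan),Listeria))),((Picea,(((Solenopsis,Callithrix),Gorilla),(Drosophila,Puma))),(Oncorhynchus,Cuon))).
That clade contains 22 terminal taxa: Acinonyx, Alnus, Apis, Bombus, Callithrix, Carpinus, Castanea, Cuon, Danio, Drosophila, Gorilla, Listeria, Nomascus, Oncorhynchus, Pan, Papio, Picea, Pinus, Puma, Salmo, Solenopsis, Ursus.

22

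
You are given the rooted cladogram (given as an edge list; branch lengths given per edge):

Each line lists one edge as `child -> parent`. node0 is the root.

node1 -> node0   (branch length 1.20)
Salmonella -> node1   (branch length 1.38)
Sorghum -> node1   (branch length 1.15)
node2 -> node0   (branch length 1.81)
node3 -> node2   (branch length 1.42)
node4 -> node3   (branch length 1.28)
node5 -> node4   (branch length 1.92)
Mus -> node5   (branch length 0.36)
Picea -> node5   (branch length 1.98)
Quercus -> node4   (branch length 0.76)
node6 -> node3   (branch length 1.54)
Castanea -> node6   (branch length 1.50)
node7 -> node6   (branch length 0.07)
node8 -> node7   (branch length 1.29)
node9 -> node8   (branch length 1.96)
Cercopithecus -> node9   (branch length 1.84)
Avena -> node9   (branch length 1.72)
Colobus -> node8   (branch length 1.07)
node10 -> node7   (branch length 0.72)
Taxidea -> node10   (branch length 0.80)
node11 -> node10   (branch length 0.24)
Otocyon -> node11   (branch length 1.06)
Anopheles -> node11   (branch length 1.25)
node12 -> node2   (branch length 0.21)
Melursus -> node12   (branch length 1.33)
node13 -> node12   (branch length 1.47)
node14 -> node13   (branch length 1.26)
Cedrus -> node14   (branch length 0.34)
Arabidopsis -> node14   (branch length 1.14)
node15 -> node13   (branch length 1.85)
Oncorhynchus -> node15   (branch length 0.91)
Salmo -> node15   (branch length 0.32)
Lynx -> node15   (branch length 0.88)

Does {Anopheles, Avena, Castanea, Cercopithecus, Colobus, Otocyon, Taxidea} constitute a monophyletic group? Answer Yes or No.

The most recent common ancestor of these taxa subtends (Castanea,(((Cercopithecus,Avena),Colobus),(Taxidea,(Otocyon,Anopheles)))).
That clade has exactly 7 tips — every listed taxon and nothing else — so the group is monophyletic.

Yes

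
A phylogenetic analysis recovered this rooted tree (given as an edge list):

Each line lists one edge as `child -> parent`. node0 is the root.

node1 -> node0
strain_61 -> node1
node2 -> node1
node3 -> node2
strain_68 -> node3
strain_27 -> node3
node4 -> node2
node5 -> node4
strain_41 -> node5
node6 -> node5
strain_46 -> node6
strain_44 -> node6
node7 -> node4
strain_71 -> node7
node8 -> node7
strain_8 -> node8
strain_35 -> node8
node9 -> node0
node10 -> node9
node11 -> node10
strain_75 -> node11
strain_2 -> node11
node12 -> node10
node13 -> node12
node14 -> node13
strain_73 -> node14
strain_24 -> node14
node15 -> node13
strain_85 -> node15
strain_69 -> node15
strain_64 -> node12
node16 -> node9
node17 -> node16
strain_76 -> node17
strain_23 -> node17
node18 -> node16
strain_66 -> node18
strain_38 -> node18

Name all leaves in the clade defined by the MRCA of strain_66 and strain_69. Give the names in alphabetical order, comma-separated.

Tracing strain_66: it sits inside (strain_66,strain_38).
Tracing strain_69: it sits inside (strain_85,strain_69).
The smallest clade enclosing both is (((strain_75,strain_2),(((strain_73,strain_24),(strain_85,strain_69)),strain_64)),((strain_76,strain_23),(strain_66,strain_38))); the answer is its 11 terminal taxa in alphabetical order.

strain_2, strain_23, strain_24, strain_38, strain_64, strain_66, strain_69, strain_73, strain_75, strain_76, strain_85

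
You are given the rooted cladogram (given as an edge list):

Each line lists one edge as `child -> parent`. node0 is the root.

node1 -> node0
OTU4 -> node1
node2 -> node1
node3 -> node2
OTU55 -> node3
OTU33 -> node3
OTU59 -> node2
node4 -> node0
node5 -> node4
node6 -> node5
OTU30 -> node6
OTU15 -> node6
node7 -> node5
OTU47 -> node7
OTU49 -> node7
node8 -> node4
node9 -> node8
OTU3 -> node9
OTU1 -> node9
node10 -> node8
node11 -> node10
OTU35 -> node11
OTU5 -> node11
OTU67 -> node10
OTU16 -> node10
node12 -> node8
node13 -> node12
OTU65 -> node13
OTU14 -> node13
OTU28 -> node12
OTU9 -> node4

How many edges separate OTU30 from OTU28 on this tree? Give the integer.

6

The MRCA of OTU30 and OTU28 is the node subtending (((OTU30,OTU15),(OTU47,OTU49)),((OTU3,OTU1),((OTU35,OTU5),OTU67,OTU16),((OTU65,OTU14),OTU28)),OTU9).
From OTU30 up to that node: 3 branches. From OTU28 up to the same node: 3 branches. Total: 3 + 3 = 6.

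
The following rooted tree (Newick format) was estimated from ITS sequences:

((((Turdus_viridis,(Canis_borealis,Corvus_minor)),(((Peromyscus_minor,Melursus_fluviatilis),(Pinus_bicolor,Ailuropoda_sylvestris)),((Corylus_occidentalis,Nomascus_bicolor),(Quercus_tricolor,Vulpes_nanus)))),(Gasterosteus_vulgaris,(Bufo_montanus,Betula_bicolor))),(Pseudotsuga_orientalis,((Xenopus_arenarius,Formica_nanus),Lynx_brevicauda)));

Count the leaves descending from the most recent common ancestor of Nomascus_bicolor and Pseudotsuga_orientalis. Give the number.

The MRCA of Nomascus_bicolor and Pseudotsuga_orientalis is the root, so the clade is the entire tree.
That clade contains 18 terminal taxa: Ailuropoda_sylvestris, Betula_bicolor, Bufo_montanus, Canis_borealis, Corvus_minor, Corylus_occidentalis, Formica_nanus, Gasterosteus_vulgaris, Lynx_brevicauda, Melursus_fluviatilis, Nomascus_bicolor, Peromyscus_minor, Pinus_bicolor, Pseudotsuga_orientalis, Quercus_tricolor, Turdus_viridis, Vulpes_nanus, Xenopus_arenarius.

18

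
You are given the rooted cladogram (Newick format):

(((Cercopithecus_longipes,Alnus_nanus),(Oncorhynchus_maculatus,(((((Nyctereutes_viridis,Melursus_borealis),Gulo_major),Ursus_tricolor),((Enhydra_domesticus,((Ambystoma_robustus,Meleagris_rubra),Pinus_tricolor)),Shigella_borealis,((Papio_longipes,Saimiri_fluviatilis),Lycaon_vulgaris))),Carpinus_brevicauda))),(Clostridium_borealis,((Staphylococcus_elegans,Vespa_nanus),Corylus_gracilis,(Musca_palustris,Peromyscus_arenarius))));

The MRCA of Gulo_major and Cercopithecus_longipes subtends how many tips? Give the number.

16

The MRCA of Gulo_major and Cercopithecus_longipes is the node subtending ((Cercopithecus_longipes,Alnus_nanus),(Oncorhynchus_maculatus,(((((Nyctereutes_viridis,Melursus_borealis),Gulo_major),Ursus_tricolor),((Enhydra_domesticus,((Ambystoma_robustus,Meleagris_rubra),Pinus_tricolor)),Shigella_borealis,((Papio_longipes,Saimiri_fluviatilis),Lycaon_vulgaris))),Carpinus_brevicauda))).
That clade contains 16 terminal taxa: Alnus_nanus, Ambystoma_robustus, Carpinus_brevicauda, Cercopithecus_longipes, Enhydra_domesticus, Gulo_major, Lycaon_vulgaris, Meleagris_rubra, Melursus_borealis, Nyctereutes_viridis, Oncorhynchus_maculatus, Papio_longipes, Pinus_tricolor, Saimiri_fluviatilis, Shigella_borealis, Ursus_tricolor.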